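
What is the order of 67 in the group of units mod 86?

21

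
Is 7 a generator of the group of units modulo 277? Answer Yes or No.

No

φ(277) = 277 − 1 = 276 = 2^2 · 3 · 23.
An element g generates (Z/277Z)^× iff g^(276/q) ≢ 1 (mod 277) for each prime q ∈ {2, 3, 23}.
7^138 ≡ 1 (mod 277)  [q = 2: ≡ 1 ✗]
7^92 ≡ 116 (mod 277)  [q = 3: ≢ 1 ✓]
7^12 ≡ 236 (mod 277)  [q = 23: ≢ 1 ✓]
Since 7^138 ≡ 1, the order of 7 divides 138 < 276, so 7 is not a primitive root.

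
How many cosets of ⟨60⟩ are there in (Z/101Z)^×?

5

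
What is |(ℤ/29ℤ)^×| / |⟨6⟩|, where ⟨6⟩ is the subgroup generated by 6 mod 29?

The order of 6 must divide φ(29) = 29 − 1 = 28 = 2^2 · 7.
Divisors of 28: 1, 2, 4, 7, 14, 28.
Evaluate successive powers at the divisors of 28:
6^1 ≡ 6 (mod 29)
6^2 ≡ 7 (mod 29)
6^4 ≡ 20 (mod 29)
6^7 ≡ 28 (mod 29)
6^14 ≡ 1 (mod 29) ✓
Thus |⟨6⟩| = ord(6) = 14.
[(Z/29Z)^× : ⟨6⟩] = 28/14 = 2.

2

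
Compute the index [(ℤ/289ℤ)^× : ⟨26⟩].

2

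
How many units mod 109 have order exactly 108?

36

φ(109) = 109 − 1 = 108 = 2^2 · 3^3.
(Z/109Z)^× is cyclic (|G| = 108); a cyclic group of order m has exactly φ(d) elements of each order d | m, and none otherwise.
108 = 2^2 · 3^3 divides 108, and φ(108) = 36.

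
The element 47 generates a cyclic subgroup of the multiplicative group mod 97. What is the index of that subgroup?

The order of 47 must divide φ(97) = 97 − 1 = 96 = 2^5 · 3.
Divisors of 96: 1, 2, 3, 4, 6, 8, 12, 16, 24, 32, 48, 96.
Test each divisor d:
47^1 ≡ 47
47^2 ≡ 75
47^3 ≡ 33
47^4 ≡ 96
47^6 ≡ 22
47^8 ≡ 1
So ord_97(47) = 8, hence |⟨47⟩| = 8.
[(Z/97Z)^× : ⟨47⟩] = 96/8 = 12.

12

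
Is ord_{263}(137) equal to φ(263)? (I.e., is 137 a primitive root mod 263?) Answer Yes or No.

No

φ(263) = 263 − 1 = 262 = 2 · 131.
Test 137^(262/q) mod 263 for each prime factor q of 262:
137^131 ≡ 1 (mod 263)  [q = 2: ≡ 1 ✗]
137^2 ≡ 96 (mod 263)  [q = 131: ≢ 1 ✓]
Since 137^131 ≡ 1, the order of 137 divides 131 < 262, so 137 is not a primitive root.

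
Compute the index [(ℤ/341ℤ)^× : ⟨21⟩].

10

The order of 21 must divide φ(341) = φ(11·31) = (11−1)·(31−1) = 10·30 = 300 = 2^2 · 3 · 5^2.
Divisors of 300: 1, 2, 3, 4, 5, 6, 10, 12, 15, 20, 25, 30, 50, 60, 75, 100, 150, 300.
Test each divisor d:
21^1 ≡ 21
21^2 ≡ 100
21^3 ≡ 54
21^4 ≡ 111
21^5 ≡ 285
21^6 ≡ 188
21^10 ≡ 67
21^12 ≡ 221
21^15 ≡ 340
21^20 ≡ 56
21^25 ≡ 274
21^30 ≡ 1
Thus |⟨21⟩| = ord(21) = 30.
The index is φ(341) / ord(21) = 300 / 30 = 10.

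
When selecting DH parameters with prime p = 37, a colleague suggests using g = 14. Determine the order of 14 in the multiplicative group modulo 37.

12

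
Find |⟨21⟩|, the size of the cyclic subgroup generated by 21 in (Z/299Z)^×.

Since 21 ∈ (Z/299Z)^×, its order divides φ(299) = φ(13·23) = (13−1)·(23−1) = 12·22 = 264 = 2^3 · 3 · 11.
Divisors of 264: 1, 2, 3, 4, 6, 8, 11, 12, 22, 24, 33, 44, 66, 88, 132, 264.
Check 21^d mod 299 for each divisor in increasing order:
21^1 ≡ 21
21^2 ≡ 142
21^3 ≡ 291
21^4 ≡ 131
21^6 ≡ 64
21^8 ≡ 118
21^11 ≡ 252
21^12 ≡ 209
21^22 ≡ 116
21^24 ≡ 27
21^33 ≡ 229
21^44 ≡ 1
So ord_299(21) = 44.

44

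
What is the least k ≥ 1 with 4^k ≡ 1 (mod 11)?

5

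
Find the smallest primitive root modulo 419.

2

φ(419) = 419 − 1 = 418 = 2 · 11 · 19.
g is a primitive root iff g^(418/q) ≢ 1 (mod 419) for each prime q ∈ {2, 11, 19}.
g = 2: 2^209 ≡ 418; 2^38 ≡ 334; 2^22 ≡ 114 — none is 1, so 2 is a primitive root.
Hence the least primitive root of 419 is 2.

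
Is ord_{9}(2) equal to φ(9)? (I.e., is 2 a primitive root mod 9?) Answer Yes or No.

φ(9) = φ(3^2) = 3·(3−1) = 6 = 2 · 3.
It suffices to check that the order of 2 is not a proper divisor of 6: compute 2^(6/q) for q ∈ {2, 3}.
2^3 ≡ 8 (mod 9)  [q = 2: ≢ 1 ✓]
2^2 ≡ 4 (mod 9)  [q = 3: ≢ 1 ✓]
All checks pass, so 2 has order 6 and is a primitive root modulo 9.

Yes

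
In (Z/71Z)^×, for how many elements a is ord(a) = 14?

6

φ(71) = 71 − 1 = 70 = 2 · 5 · 7.
In a cyclic group of order 70, there are φ(d) elements of order d for each divisor d of 70, and zero for non-divisors.
14 = 2 · 7 divides 70, and φ(14) = 6.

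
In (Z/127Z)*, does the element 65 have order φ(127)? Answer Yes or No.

Yes

φ(127) = 127 − 1 = 126 = 2 · 3^2 · 7.
Test 65^(126/q) mod 127 for each prime factor q of 126:
65^63 ≡ 126 (mod 127)  [q = 2: ≢ 1 ✓]
65^42 ≡ 107 (mod 127)  [q = 3: ≢ 1 ✓]
65^18 ≡ 32 (mod 127)  [q = 7: ≢ 1 ✓]
Every test exponent gives a nontrivial residue, hence 65 generates the full group.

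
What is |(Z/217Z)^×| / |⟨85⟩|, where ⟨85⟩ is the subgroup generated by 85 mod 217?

ord(85) | φ(217) = φ(7·31) = (7−1)·(31−1) = 6·30 = 180 = 2^2 · 3^2 · 5.
Divisors of 180: 1, 2, 3, 4, 5, 6, 9, 10, 12, 15, 18, 20, 30, 36, 45, 60, 90, 180.
Evaluate successive powers at the divisors of 180:
85^1 ≡ 85 (mod 217)
85^2 ≡ 64 (mod 217)
85^3 ≡ 15 (mod 217)
85^4 ≡ 190 (mod 217)
85^5 ≡ 92 (mod 217)
85^6 ≡ 8 (mod 217)
85^9 ≡ 120 (mod 217)
85^10 ≡ 1 (mod 217) ✓
So ord_217(85) = 10, hence |⟨85⟩| = 10.
The index is φ(217) / ord(85) = 180 / 10 = 18.

18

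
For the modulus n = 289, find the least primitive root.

3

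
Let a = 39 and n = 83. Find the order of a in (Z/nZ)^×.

Since 39 ∈ (Z/83Z)^×, its order divides φ(83) = 83 − 1 = 82 = 2 · 41.
Divisors of 82: 1, 2, 41, 82.
Check 39^d mod 83 for each divisor in increasing order:
39^1 ≡ 39
39^2 ≡ 27
39^41 ≡ 82
39^82 ≡ 1
So ord_83(39) = 82.

82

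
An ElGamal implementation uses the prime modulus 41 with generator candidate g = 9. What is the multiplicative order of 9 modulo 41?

The order of 9 must divide φ(41) = 41 − 1 = 40 = 2^3 · 5.
Divisors of 40: 1, 2, 4, 5, 8, 10, 20, 40.
Evaluate successive powers at the divisors of 40:
9^1 ≡ 9 (mod 41)
9^2 ≡ 40 (mod 41)
9^4 ≡ 1 (mod 41) ✓
So ord_41(9) = 4.

4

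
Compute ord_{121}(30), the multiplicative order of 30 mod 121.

The order of 30 must divide φ(121) = φ(11^2) = 11·(11−1) = 110 = 2 · 5 · 11.
Divisors of 110: 1, 2, 5, 10, 11, 22, 55, 110.
Evaluate successive powers at the divisors of 110:
30^1 ≡ 30 (mod 121)
30^2 ≡ 53 (mod 121)
30^5 ≡ 54 (mod 121)
30^10 ≡ 12 (mod 121)
30^11 ≡ 118 (mod 121)
30^22 ≡ 9 (mod 121)
30^55 ≡ 120 (mod 121)
30^110 ≡ 1 (mod 121) ✓
Therefore the multiplicative order of 30 modulo 121 is 110.

110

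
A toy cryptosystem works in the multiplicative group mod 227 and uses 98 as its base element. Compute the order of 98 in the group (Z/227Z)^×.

By Lagrange's theorem, ord_227(98) divides φ(227) = 227 − 1 = 226 = 2 · 113.
Divisors of 226: 1, 2, 113, 226.
Compute 98^d (mod 227) for the divisors d until we hit 1:
98^1 ≡ 98 (mod 227)
98^2 ≡ 70 (mod 227)
98^113 ≡ 226 (mod 227)
98^226 ≡ 1 (mod 227) ✓
Hence ord(98) = 226.

226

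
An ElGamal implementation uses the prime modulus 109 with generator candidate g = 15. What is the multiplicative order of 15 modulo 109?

27

The order of 15 must divide φ(109) = 109 − 1 = 108 = 2^2 · 3^3.
Divisors of 108: 1, 2, 3, 4, 6, 9, 12, 18, 27, 36, 54, 108.
Test each divisor d:
15^1 ≡ 15
15^2 ≡ 7
15^3 ≡ 105
15^4 ≡ 49
15^6 ≡ 16
15^9 ≡ 45
15^12 ≡ 38
15^18 ≡ 63
15^27 ≡ 1
The smallest such exponent is 27, so the order of 15 is 27.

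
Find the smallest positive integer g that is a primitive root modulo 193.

φ(193) = 193 − 1 = 192 = 2^6 · 3.
g is a primitive root iff g^(192/q) ≢ 1 (mod 193) for each prime q ∈ {2, 3}.
g = 2: 2^96 ≡ 1 — hits 1, so not a primitive root.
g = 3: 3^96 ≡ 1 — hits 1, so not a primitive root.
g = 4: 4^96 ≡ 1 — hits 1, so not a primitive root.
g = 5: 5^96 ≡ 192; 5^64 ≡ 84 — none is 1, so 5 is a primitive root.
Hence the least primitive root of 193 is 5.

5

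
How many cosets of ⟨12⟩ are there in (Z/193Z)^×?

8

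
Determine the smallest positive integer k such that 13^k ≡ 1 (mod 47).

46

By Lagrange's theorem, ord_47(13) divides φ(47) = 47 − 1 = 46 = 2 · 23.
Divisors of 46: 1, 2, 23, 46.
Compute 13^d (mod 47) for the divisors d until we hit 1:
13^1 ≡ 13 (mod 47)
13^2 ≡ 28 (mod 47)
13^23 ≡ 46 (mod 47)
13^46 ≡ 1 (mod 47) ✓
So ord_47(13) = 46.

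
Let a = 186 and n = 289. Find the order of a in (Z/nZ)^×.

34

ord(186) | φ(289) = φ(17^2) = 17·(17−1) = 272 = 2^4 · 17.
Divisors of 272: 1, 2, 4, 8, 16, 17, 34, 68, 136, 272.
Compute 186^d (mod 289) for the divisors d until we hit 1:
186^1 ≡ 186 (mod 289)
186^2 ≡ 205 (mod 289)
186^4 ≡ 120 (mod 289)
186^8 ≡ 239 (mod 289)
186^16 ≡ 188 (mod 289)
186^17 ≡ 288 (mod 289)
186^34 ≡ 1 (mod 289) ✓
Therefore the multiplicative order of 186 modulo 289 is 34.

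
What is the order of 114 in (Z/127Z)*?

126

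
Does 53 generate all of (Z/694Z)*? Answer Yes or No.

No

φ(694) = φ(2)·φ(347) = 1·346 = 346 = 2 · 173.
It suffices to check that the order of 53 is not a proper divisor of 346: compute 53^(346/q) for q ∈ {2, 173}.
53^173 ≡ 1 (mod 694)  [q = 2: ≡ 1 ✗]
53^2 ≡ 33 (mod 694)  [q = 173: ≢ 1 ✓]
Since 53^173 ≡ 1, the order of 53 divides 173 < 346, so 53 is not a primitive root.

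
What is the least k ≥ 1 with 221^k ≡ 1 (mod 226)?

112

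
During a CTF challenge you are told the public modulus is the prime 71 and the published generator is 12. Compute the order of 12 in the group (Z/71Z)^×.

35

ord(12) | φ(71) = 71 − 1 = 70 = 2 · 5 · 7.
Divisors of 70: 1, 2, 5, 7, 10, 14, 35, 70.
Test each divisor d:
12^1 ≡ 12 (mod 71)
12^2 ≡ 2 (mod 71)
12^5 ≡ 48 (mod 71)
12^7 ≡ 25 (mod 71)
12^10 ≡ 32 (mod 71)
12^14 ≡ 57 (mod 71)
12^35 ≡ 1 (mod 71) ✓
Hence ord(12) = 35.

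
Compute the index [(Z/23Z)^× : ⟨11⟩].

Since 11 ∈ (Z/23Z)^×, its order divides φ(23) = 23 − 1 = 22 = 2 · 11.
Divisors of 22: 1, 2, 11, 22.
Compute 11^d (mod 23) for the divisors d until we hit 1:
11^1 ≡ 11 (mod 23)
11^2 ≡ 6 (mod 23)
11^11 ≡ 22 (mod 23)
11^22 ≡ 1 (mod 23) ✓
Thus |⟨11⟩| = ord(11) = 22.
[(Z/23Z)^× : ⟨11⟩] = 22/22 = 1.

1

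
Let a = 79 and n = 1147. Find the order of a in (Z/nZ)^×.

The order of 79 must divide φ(1147) = φ(31·37) = (31−1)·(37−1) = 30·36 = 1080 = 2^3 · 3^3 · 5.
Divisors of 1080: 1, 2, 3, 4, 5, 6, 8, 9, 10, 12, 15, 18, 20, 24, 27, 30, 36, 40, 45, 54, 60, 72, 90, 108, 120, 135, 180, 216, 270, 360, 540, 1080.
Test each divisor d:
79^1 ≡ 79
79^2 ≡ 506
79^3 ≡ 976
79^4 ≡ 255
79^5 ≡ 646
79^6 ≡ 566
79^8 ≡ 793
79^9 ≡ 709
79^10 ≡ 955
79^12 ≡ 343
79^15 ≡ 991
79^18 ≡ 295
79^20 ≡ 160
79^24 ≡ 655
79^27 ≡ 401
79^30 ≡ 249
79^36 ≡ 1000
79^40 ≡ 366
79^45 ≡ 154
79^54 ≡ 221
79^60 ≡ 63
79^72 ≡ 963
79^90 ≡ 776
79^108 ≡ 667
79^120 ≡ 528
79^135 ≡ 216
79^180 ≡ 1
Therefore the multiplicative order of 79 modulo 1147 is 180.

180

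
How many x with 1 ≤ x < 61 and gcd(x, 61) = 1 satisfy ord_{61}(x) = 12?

φ(61) = 61 − 1 = 60 = 2^2 · 3 · 5.
Since (Z/61Z)^× is cyclic of order 60, the number of elements of order d is φ(d) when d | 60 and 0 otherwise.
12 = 2^2 · 3 divides 60, and φ(12) = 4.

4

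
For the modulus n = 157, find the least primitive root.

5

φ(157) = 157 − 1 = 156 = 2^2 · 3 · 13.
Test candidates g = 2, 3, … against the prime factors q ∈ {2, 3, 13} of φ(157): g is a generator iff g^(156/q) ≢ 1 for every such q.
g = 2: 2^78 ≡ 156; 2^52 ≡ 1 — hits 1, so not a primitive root.
g = 3: 3^78 ≡ 1 — hits 1, so not a primitive root.
g = 4: 4^78 ≡ 1 — hits 1, so not a primitive root.
g = 5: 5^78 ≡ 156; 5^52 ≡ 12; 5^12 ≡ 130 — none is 1, so 5 is a primitive root.
The smallest primitive root modulo 157 is 5.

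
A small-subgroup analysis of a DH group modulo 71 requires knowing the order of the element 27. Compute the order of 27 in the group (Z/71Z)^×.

ord(27) | φ(71) = 71 − 1 = 70 = 2 · 5 · 7.
Divisors of 70: 1, 2, 5, 7, 10, 14, 35, 70.
Test each divisor d:
27^1 ≡ 27
27^2 ≡ 19
27^5 ≡ 20
27^7 ≡ 25
27^10 ≡ 45
27^14 ≡ 57
27^35 ≡ 1
Hence ord(27) = 35.

35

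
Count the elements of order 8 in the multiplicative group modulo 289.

4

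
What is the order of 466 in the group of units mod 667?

Since 466 ∈ (Z/667Z)^×, its order divides φ(667) = φ(23·29) = (23−1)·(29−1) = 22·28 = 616 = 2^3 · 7 · 11.
Divisors of 616: 1, 2, 4, 7, 8, 11, 14, 22, 28, 44, 56, 77, 88, 154, 308, 616.
Evaluate successive powers at the divisors of 616:
466^1 ≡ 466
466^2 ≡ 381
466^4 ≡ 422
466^7 ≡ 302
466^8 ≡ 662
466^11 ≡ 47
466^14 ≡ 492
466^22 ≡ 208
466^28 ≡ 610
466^44 ≡ 576
466^56 ≡ 581
466^77 ≡ 162
466^88 ≡ 277
466^154 ≡ 231
466^308 ≡ 1
The smallest such exponent is 308, so the order of 466 is 308.

308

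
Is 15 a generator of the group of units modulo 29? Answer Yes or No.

φ(29) = 29 − 1 = 28 = 2^2 · 7.
An element g generates (Z/29Z)^× iff g^(28/q) ≢ 1 (mod 29) for each prime q ∈ {2, 7}.
15^14 ≡ 28 (mod 29)  [q = 2: ≢ 1 ✓]
15^4 ≡ 20 (mod 29)  [q = 7: ≢ 1 ✓]
Every test exponent gives a nontrivial residue, hence 15 generates the full group.

Yes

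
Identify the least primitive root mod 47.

5

φ(47) = 47 − 1 = 46 = 2 · 23.
g is a primitive root iff g^(46/q) ≢ 1 (mod 47) for each prime q ∈ {2, 23}.
g = 2: 2^23 ≡ 1 — hits 1, so not a primitive root.
g = 3: 3^23 ≡ 1 — hits 1, so not a primitive root.
g = 4: 4^23 ≡ 1 — hits 1, so not a primitive root.
g = 5: 5^23 ≡ 46; 5^2 ≡ 25 — none is 1, so 5 is a primitive root.
So 5 is the smallest generator of (Z/47Z)^×.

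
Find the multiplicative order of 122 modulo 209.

6

ord(122) | φ(209) = φ(11·19) = (11−1)·(19−1) = 10·18 = 180 = 2^2 · 3^2 · 5.
Divisors of 180: 1, 2, 3, 4, 5, 6, 9, 10, 12, 15, 18, 20, 30, 36, 45, 60, 90, 180.
Evaluate successive powers at the divisors of 180:
122^1 ≡ 122 (mod 209)
122^2 ≡ 45 (mod 209)
122^3 ≡ 56 (mod 209)
122^4 ≡ 144 (mod 209)
122^5 ≡ 12 (mod 209)
122^6 ≡ 1 (mod 209) ✓
The smallest such exponent is 6, so the order of 122 is 6.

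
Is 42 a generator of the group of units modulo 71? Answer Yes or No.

Yes

φ(71) = 71 − 1 = 70 = 2 · 5 · 7.
42 is a primitive root mod 71 iff 42^(φ(71)/q) ≢ 1 for every prime q | φ(71), i.e. q ∈ {2, 5, 7}.
42^35 ≡ 70 (mod 71)  [q = 2: ≢ 1 ✓]
42^14 ≡ 57 (mod 71)  [q = 5: ≢ 1 ✓]
42^10 ≡ 48 (mod 71)  [q = 7: ≢ 1 ✓]
All checks pass, so 42 has order 70 and is a primitive root modulo 71.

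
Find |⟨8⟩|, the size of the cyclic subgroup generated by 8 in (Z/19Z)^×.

6

ord(8) | φ(19) = 19 − 1 = 18 = 2 · 3^2.
Divisors of 18: 1, 2, 3, 6, 9, 18.
Test each divisor d:
8^1 ≡ 8 (mod 19)
8^2 ≡ 7 (mod 19)
8^3 ≡ 18 (mod 19)
8^6 ≡ 1 (mod 19) ✓
Therefore the multiplicative order of 8 modulo 19 is 6.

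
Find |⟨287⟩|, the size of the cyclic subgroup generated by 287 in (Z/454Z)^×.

226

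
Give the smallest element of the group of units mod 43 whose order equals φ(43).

3

φ(43) = 43 − 1 = 42 = 2 · 3 · 7.
Test candidates g = 2, 3, … against the prime factors q ∈ {2, 3, 7} of φ(43): g is a generator iff g^(42/q) ≢ 1 for every such q.
g = 2: 2^21 ≡ 42; 2^14 ≡ 1 — hits 1, so not a primitive root.
g = 3: 3^21 ≡ 42; 3^14 ≡ 36; 3^6 ≡ 41 — none is 1, so 3 is a primitive root.
So 3 is the smallest generator of (Z/43Z)^×.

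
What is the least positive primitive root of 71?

φ(71) = 71 − 1 = 70 = 2 · 5 · 7.
Test candidates g = 2, 3, … against the prime factors q ∈ {2, 5, 7} of φ(71): g is a generator iff g^(70/q) ≢ 1 for every such q.
g = 2: 2^35 ≡ 1 — hits 1, so not a primitive root.
g = 3: 3^35 ≡ 1 — hits 1, so not a primitive root.
g = 4: 4^35 ≡ 1 — hits 1, so not a primitive root.
g = 5: 5^35 ≡ 1 — hits 1, so not a primitive root.
g = 6: 6^35 ≡ 1 — hits 1, so not a primitive root.
g = 7: 7^35 ≡ 70; 7^14 ≡ 54; 7^10 ≡ 45 — none is 1, so 7 is a primitive root.
The smallest primitive root modulo 71 is 7.

7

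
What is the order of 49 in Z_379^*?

189

ord(49) | φ(379) = 379 − 1 = 378 = 2 · 3^3 · 7.
Divisors of 378: 1, 2, 3, 6, 7, 9, 14, 18, 21, 27, 42, 54, 63, 126, 189, 378.
Compute 49^d (mod 379) for the divisors d until we hit 1:
49^1 ≡ 49 (mod 379)
49^2 ≡ 127 (mod 379)
49^3 ≡ 159 (mod 379)
49^6 ≡ 267 (mod 379)
49^7 ≡ 197 (mod 379)
49^9 ≡ 5 (mod 379)
49^14 ≡ 151 (mod 379)
49^18 ≡ 25 (mod 379)
49^21 ≡ 185 (mod 379)
49^27 ≡ 125 (mod 379)
49^42 ≡ 115 (mod 379)
49^54 ≡ 86 (mod 379)
49^63 ≡ 51 (mod 379)
49^126 ≡ 327 (mod 379)
49^189 ≡ 1 (mod 379) ✓
So ord_379(49) = 189.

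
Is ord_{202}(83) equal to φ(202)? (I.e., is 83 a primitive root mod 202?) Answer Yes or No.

Yes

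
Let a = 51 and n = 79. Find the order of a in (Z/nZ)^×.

ord(51) | φ(79) = 79 − 1 = 78 = 2 · 3 · 13.
Divisors of 78: 1, 2, 3, 6, 13, 26, 39, 78.
Check 51^d mod 79 for each divisor in increasing order:
51^1 ≡ 51 (mod 79)
51^2 ≡ 73 (mod 79)
51^3 ≡ 10 (mod 79)
51^6 ≡ 21 (mod 79)
51^13 ≡ 55 (mod 79)
51^26 ≡ 23 (mod 79)
51^39 ≡ 1 (mod 79) ✓
The smallest such exponent is 39, so the order of 51 is 39.

39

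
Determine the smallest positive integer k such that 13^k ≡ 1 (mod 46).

11

Since 13 ∈ (Z/46Z)^×, its order divides φ(46) = φ(2)·φ(23) = 1·22 = 22 = 2 · 11.
Divisors of 22: 1, 2, 11, 22.
Test each divisor d:
13^1 ≡ 13 (mod 46)
13^2 ≡ 31 (mod 46)
13^11 ≡ 1 (mod 46) ✓
So ord_46(13) = 11.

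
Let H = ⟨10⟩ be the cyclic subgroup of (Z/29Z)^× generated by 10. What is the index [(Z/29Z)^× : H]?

1

The order of 10 must divide φ(29) = 29 − 1 = 28 = 2^2 · 7.
Divisors of 28: 1, 2, 4, 7, 14, 28.
Test each divisor d:
10^1 ≡ 10
10^2 ≡ 13
10^4 ≡ 24
10^7 ≡ 17
10^14 ≡ 28
10^28 ≡ 1
Thus |⟨10⟩| = ord(10) = 28.
The index is φ(29) / ord(10) = 28 / 28 = 1.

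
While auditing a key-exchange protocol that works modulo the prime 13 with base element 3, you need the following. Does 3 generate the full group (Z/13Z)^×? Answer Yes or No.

φ(13) = 13 − 1 = 12 = 2^2 · 3.
An element g generates (Z/13Z)^× iff g^(12/q) ≢ 1 (mod 13) for each prime q ∈ {2, 3}.
3^6 ≡ 1 (mod 13)  [q = 2: ≡ 1 ✗]
3^4 ≡ 3 (mod 13)  [q = 3: ≢ 1 ✓]
3^6 ≡ 1 shows ord(3) | 6, strictly less than φ(13); not a primitive root.

No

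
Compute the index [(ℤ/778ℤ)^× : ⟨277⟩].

Since 277 ∈ (Z/778Z)^×, its order divides φ(778) = φ(2)·φ(389) = 1·388 = 388 = 2^2 · 97.
Divisors of 388: 1, 2, 4, 97, 194, 388.
Compute 277^d (mod 778) for the divisors d until we hit 1:
277^1 ≡ 277 (mod 778)
277^2 ≡ 485 (mod 778)
277^4 ≡ 269 (mod 778)
277^97 ≡ 777 (mod 778)
277^194 ≡ 1 (mod 778) ✓
Thus |⟨277⟩| = ord(277) = 194.
Index = |(Z/778Z)^×| / |⟨277⟩| = 388 / 194 = 2.

2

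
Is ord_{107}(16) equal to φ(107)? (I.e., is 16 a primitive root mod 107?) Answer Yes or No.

No

φ(107) = 107 − 1 = 106 = 2 · 53.
It suffices to check that the order of 16 is not a proper divisor of 106: compute 16^(106/q) for q ∈ {2, 53}.
16^53 ≡ 1 (mod 107)  [q = 2: ≡ 1 ✗]
16^2 ≡ 42 (mod 107)  [q = 53: ≢ 1 ✓]
16^53 ≡ 1 shows ord(16) | 53, strictly less than φ(107); not a primitive root.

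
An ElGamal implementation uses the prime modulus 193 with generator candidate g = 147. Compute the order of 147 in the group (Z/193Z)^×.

48

Since 147 ∈ (Z/193Z)^×, its order divides φ(193) = 193 − 1 = 192 = 2^6 · 3.
Divisors of 192: 1, 2, 3, 4, 6, 8, 12, 16, 24, 32, 48, 64, 96, 192.
Test each divisor d:
147^1 ≡ 147 (mod 193)
147^2 ≡ 186 (mod 193)
147^3 ≡ 129 (mod 193)
147^4 ≡ 49 (mod 193)
147^6 ≡ 43 (mod 193)
147^8 ≡ 85 (mod 193)
147^12 ≡ 112 (mod 193)
147^16 ≡ 84 (mod 193)
147^24 ≡ 192 (mod 193)
147^32 ≡ 108 (mod 193)
147^48 ≡ 1 (mod 193) ✓
Hence ord(147) = 48.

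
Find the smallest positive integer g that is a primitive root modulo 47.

φ(47) = 47 − 1 = 46 = 2 · 23.
Test candidates g = 2, 3, … against the prime factors q ∈ {2, 23} of φ(47): g is a generator iff g^(46/q) ≢ 1 for every such q.
g = 2: 2^23 ≡ 1 — hits 1, so not a primitive root.
g = 3: 3^23 ≡ 1 — hits 1, so not a primitive root.
g = 4: 4^23 ≡ 1 — hits 1, so not a primitive root.
g = 5: 5^23 ≡ 46; 5^2 ≡ 25 — none is 1, so 5 is a primitive root.
So 5 is the smallest generator of (Z/47Z)^×.

5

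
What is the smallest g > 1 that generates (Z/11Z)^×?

2

φ(11) = 11 − 1 = 10 = 2 · 5.
g is a primitive root iff g^(10/q) ≢ 1 (mod 11) for each prime q ∈ {2, 5}.
g = 2: 2^5 ≡ 10; 2^2 ≡ 4 — none is 1, so 2 is a primitive root.
Hence the least primitive root of 11 is 2.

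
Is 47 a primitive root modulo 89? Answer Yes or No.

φ(89) = 89 − 1 = 88 = 2^3 · 11.
An element g generates (Z/89Z)^× iff g^(88/q) ≢ 1 (mod 89) for each prime q ∈ {2, 11}.
47^44 ≡ 1 (mod 89)  [q = 2: ≡ 1 ✗]
47^8 ≡ 32 (mod 89)  [q = 11: ≢ 1 ✓]
47^44 ≡ 1 shows ord(47) | 44, strictly less than φ(89); not a primitive root.

No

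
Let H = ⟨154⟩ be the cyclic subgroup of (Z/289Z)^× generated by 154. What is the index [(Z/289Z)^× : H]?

16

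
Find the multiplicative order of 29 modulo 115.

22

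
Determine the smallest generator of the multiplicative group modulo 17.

φ(17) = 17 − 1 = 16 = 2^4.
g is a primitive root iff g^(16/q) ≢ 1 (mod 17) for each prime q ∈ {2}.
g = 2: 2^8 ≡ 1 — hits 1, so not a primitive root.
g = 3: 3^8 ≡ 16 — none is 1, so 3 is a primitive root.
The smallest primitive root modulo 17 is 3.

3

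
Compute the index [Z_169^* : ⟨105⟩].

12

Since 105 ∈ (Z/169Z)^×, its order divides φ(169) = φ(13^2) = 13·(13−1) = 156 = 2^2 · 3 · 13.
Divisors of 156: 1, 2, 3, 4, 6, 12, 13, 26, 39, 52, 78, 156.
Test each divisor d:
105^1 ≡ 105 (mod 169)
105^2 ≡ 40 (mod 169)
105^3 ≡ 144 (mod 169)
105^4 ≡ 79 (mod 169)
105^6 ≡ 118 (mod 169)
105^12 ≡ 66 (mod 169)
105^13 ≡ 1 (mod 169) ✓
The order of 105 is 13, so the subgroup it generates has 13 elements.
[(Z/169Z)^× : ⟨105⟩] = 156/13 = 12.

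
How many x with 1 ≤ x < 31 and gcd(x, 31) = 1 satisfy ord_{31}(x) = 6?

φ(31) = 31 − 1 = 30 = 2 · 3 · 5.
Since (Z/31Z)^× is cyclic of order 30, the number of elements of order d is φ(d) when d | 30 and 0 otherwise.
6 = 2 · 3 divides 30, and φ(6) = 2.

2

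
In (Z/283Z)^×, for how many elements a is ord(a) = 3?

φ(283) = 283 − 1 = 282 = 2 · 3 · 47.
(Z/283Z)^× is cyclic (|G| = 282); a cyclic group of order m has exactly φ(d) elements of each order d | m, and none otherwise.
3 | 282, and φ(3) = 3 − 1 = 2.

2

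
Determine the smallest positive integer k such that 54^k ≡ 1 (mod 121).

ord(54) | φ(121) = φ(11^2) = 11·(11−1) = 110 = 2 · 5 · 11.
Divisors of 110: 1, 2, 5, 10, 11, 22, 55, 110.
Compute 54^d (mod 121) for the divisors d until we hit 1:
54^1 ≡ 54
54^2 ≡ 12
54^5 ≡ 32
54^10 ≡ 56
54^11 ≡ 120
54^22 ≡ 1
The smallest such exponent is 22, so the order of 54 is 22.

22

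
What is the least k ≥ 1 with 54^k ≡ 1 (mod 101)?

25

The order of 54 must divide φ(101) = 101 − 1 = 100 = 2^2 · 5^2.
Divisors of 100: 1, 2, 4, 5, 10, 20, 25, 50, 100.
Check 54^d mod 101 for each divisor in increasing order:
54^1 ≡ 54
54^2 ≡ 88
54^4 ≡ 68
54^5 ≡ 36
54^10 ≡ 84
54^20 ≡ 87
54^25 ≡ 1
So ord_101(54) = 25.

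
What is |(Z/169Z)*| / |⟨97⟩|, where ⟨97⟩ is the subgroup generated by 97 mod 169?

1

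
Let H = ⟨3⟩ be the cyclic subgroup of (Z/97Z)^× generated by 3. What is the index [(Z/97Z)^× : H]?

ord(3) | φ(97) = 97 − 1 = 96 = 2^5 · 3.
Divisors of 96: 1, 2, 3, 4, 6, 8, 12, 16, 24, 32, 48, 96.
Test each divisor d:
3^1 ≡ 3
3^2 ≡ 9
3^3 ≡ 27
3^4 ≡ 81
3^6 ≡ 50
3^8 ≡ 62
3^12 ≡ 75
3^16 ≡ 61
3^24 ≡ 96
3^32 ≡ 35
3^48 ≡ 1
Thus |⟨3⟩| = ord(3) = 48.
The index is φ(97) / ord(3) = 96 / 48 = 2.

2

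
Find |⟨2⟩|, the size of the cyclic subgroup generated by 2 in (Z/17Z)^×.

8

ord(2) | φ(17) = 17 − 1 = 16 = 2^4.
Divisors of 16: 1, 2, 4, 8, 16.
Check 2^d mod 17 for each divisor in increasing order:
2^1 ≡ 2
2^2 ≡ 4
2^4 ≡ 16
2^8 ≡ 1
The smallest such exponent is 8, so the order of 2 is 8.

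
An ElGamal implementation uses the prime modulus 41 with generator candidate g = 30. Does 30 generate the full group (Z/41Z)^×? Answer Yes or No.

φ(41) = 41 − 1 = 40 = 2^3 · 5.
An element g generates (Z/41Z)^× iff g^(40/q) ≢ 1 (mod 41) for each prime q ∈ {2, 5}.
30^20 ≡ 40 (mod 41)  [q = 2: ≢ 1 ✓]
30^8 ≡ 16 (mod 41)  [q = 5: ≢ 1 ✓]
None equal 1, so ord_41(30) = 40: 30 is a primitive root.

Yes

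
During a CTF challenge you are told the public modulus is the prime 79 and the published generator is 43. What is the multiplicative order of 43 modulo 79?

ord(43) | φ(79) = 79 − 1 = 78 = 2 · 3 · 13.
Divisors of 78: 1, 2, 3, 6, 13, 26, 39, 78.
Compute 43^d (mod 79) for the divisors d until we hit 1:
43^1 ≡ 43 (mod 79)
43^2 ≡ 32 (mod 79)
43^3 ≡ 33 (mod 79)
43^6 ≡ 62 (mod 79)
43^13 ≡ 24 (mod 79)
43^26 ≡ 23 (mod 79)
43^39 ≡ 78 (mod 79)
43^78 ≡ 1 (mod 79) ✓
The smallest such exponent is 78, so the order of 43 is 78.

78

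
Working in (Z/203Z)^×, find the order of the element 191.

Since 191 ∈ (Z/203Z)^×, its order divides φ(203) = φ(7·29) = (7−1)·(29−1) = 6·28 = 168 = 2^3 · 3 · 7.
Divisors of 168: 1, 2, 3, 4, 6, 7, 8, 12, 14, 21, 24, 28, 42, 56, 84, 168.
Test each divisor d:
191^1 ≡ 191 (mod 203)
191^2 ≡ 144 (mod 203)
191^3 ≡ 99 (mod 203)
191^4 ≡ 30 (mod 203)
191^6 ≡ 57 (mod 203)
191^7 ≡ 128 (mod 203)
191^8 ≡ 88 (mod 203)
191^12 ≡ 1 (mod 203) ✓
So ord_203(191) = 12.

12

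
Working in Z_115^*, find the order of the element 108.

44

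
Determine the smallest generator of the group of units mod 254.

3

φ(254) = φ(2)·φ(127) = 1·126 = 126 = 2 · 3^2 · 7.
Test candidates g = 2, 3, … against the prime factors q ∈ {2, 3, 7} of φ(254): g is a generator iff g^(126/q) ≢ 1 for every such q.
g = 2: gcd(2, 254) = 2 > 1, not a unit — skip.
g = 3: 3^63 ≡ 253; 3^42 ≡ 107; 3^18 ≡ 131 — none is 1, so 3 is a primitive root.
Hence the least primitive root of 254 is 3.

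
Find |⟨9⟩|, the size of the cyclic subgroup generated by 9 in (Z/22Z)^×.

5

ord(9) | φ(22) = φ(2)·φ(11) = 1·10 = 10 = 2 · 5.
Divisors of 10: 1, 2, 5, 10.
Compute 9^d (mod 22) for the divisors d until we hit 1:
9^1 ≡ 9
9^2 ≡ 15
9^5 ≡ 1
So ord_22(9) = 5.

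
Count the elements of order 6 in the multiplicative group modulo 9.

2

φ(9) = φ(3^2) = 3·(3−1) = 6 = 2 · 3.
In a cyclic group of order 6, there are φ(d) elements of order d for each divisor d of 6, and zero for non-divisors.
6 = 2 · 3 divides 6, and φ(6) = 2.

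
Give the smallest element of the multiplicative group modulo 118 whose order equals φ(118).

11

φ(118) = φ(2)·φ(59) = 1·58 = 58 = 2 · 29.
g is a primitive root iff g^(58/q) ≢ 1 (mod 118) for each prime q ∈ {2, 29}.
g = 2: gcd(2, 118) = 2 > 1, not a unit — skip.
g = 3: 3^29 ≡ 1 — hits 1, so not a primitive root.
g = 4: gcd(4, 118) = 2 > 1, not a unit — skip.
g = 5: 5^29 ≡ 1 — hits 1, so not a primitive root.
g = 6: gcd(6, 118) = 2 > 1, not a unit — skip.
g = 7: 7^29 ≡ 1 — hits 1, so not a primitive root.
g = 8: gcd(8, 118) = 2 > 1, not a unit — skip.
g = 9: 9^29 ≡ 1 — hits 1, so not a primitive root.
g = 10: gcd(10, 118) = 2 > 1, not a unit — skip.
g = 11: 11^29 ≡ 117; 11^2 ≡ 3 — none is 1, so 11 is a primitive root.
So 11 is the smallest generator of (Z/118Z)^×.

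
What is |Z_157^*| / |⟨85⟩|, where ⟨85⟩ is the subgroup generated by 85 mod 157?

1

ord(85) | φ(157) = 157 − 1 = 156 = 2^2 · 3 · 13.
Divisors of 156: 1, 2, 3, 4, 6, 12, 13, 26, 39, 52, 78, 156.
Test each divisor d:
85^1 ≡ 85
85^2 ≡ 3
85^3 ≡ 98
85^4 ≡ 9
85^6 ≡ 27
85^12 ≡ 101
85^13 ≡ 107
85^26 ≡ 145
85^39 ≡ 129
85^52 ≡ 144
85^78 ≡ 156
85^156 ≡ 1
The order of 85 is 156, so the subgroup it generates has 156 elements.
The index is φ(157) / ord(85) = 156 / 156 = 1.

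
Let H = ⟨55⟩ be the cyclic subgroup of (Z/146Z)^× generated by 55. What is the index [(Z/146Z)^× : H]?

8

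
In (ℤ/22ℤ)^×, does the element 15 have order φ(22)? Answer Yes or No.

No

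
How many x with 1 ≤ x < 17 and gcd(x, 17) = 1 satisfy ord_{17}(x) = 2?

φ(17) = 17 − 1 = 16 = 2^4.
Since (Z/17Z)^× is cyclic of order 16, the number of elements of order d is φ(d) when d | 16 and 0 otherwise.
2 | 16, and φ(2) = 2 − 1 = 1.

1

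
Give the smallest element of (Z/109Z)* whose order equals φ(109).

φ(109) = 109 − 1 = 108 = 2^2 · 3^3.
Test candidates g = 2, 3, … against the prime factors q ∈ {2, 3} of φ(109): g is a generator iff g^(108/q) ≢ 1 for every such q.
g = 2: 2^54 ≡ 108; 2^36 ≡ 1 — hits 1, so not a primitive root.
g = 3: 3^54 ≡ 1 — hits 1, so not a primitive root.
g = 4: 4^54 ≡ 1 — hits 1, so not a primitive root.
g = 5: 5^54 ≡ 1 — hits 1, so not a primitive root.
g = 6: 6^54 ≡ 108; 6^36 ≡ 63 — none is 1, so 6 is a primitive root.
So 6 is the smallest generator of (Z/109Z)^×.

6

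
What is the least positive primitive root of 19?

φ(19) = 19 − 1 = 18 = 2 · 3^2.
Test candidates g = 2, 3, … against the prime factors q ∈ {2, 3} of φ(19): g is a generator iff g^(18/q) ≢ 1 for every such q.
g = 2: 2^9 ≡ 18; 2^6 ≡ 7 — none is 1, so 2 is a primitive root.
So 2 is the smallest generator of (Z/19Z)^×.

2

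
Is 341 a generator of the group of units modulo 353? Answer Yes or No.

Yes

φ(353) = 353 − 1 = 352 = 2^5 · 11.
341 is a primitive root mod 353 iff 341^(φ(353)/q) ≢ 1 for every prime q | φ(353), i.e. q ∈ {2, 11}.
341^176 ≡ 352 (mod 353)  [q = 2: ≢ 1 ✓]
341^32 ≡ 58 (mod 353)  [q = 11: ≢ 1 ✓]
None equal 1, so ord_353(341) = 352: 341 is a primitive root.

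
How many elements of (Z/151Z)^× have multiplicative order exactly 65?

0

φ(151) = 151 − 1 = 150 = 2 · 3 · 5^2.
In a cyclic group of order 150, there are φ(d) elements of order d for each divisor d of 150, and zero for non-divisors.
Since 65 ∤ 150, the count is 0.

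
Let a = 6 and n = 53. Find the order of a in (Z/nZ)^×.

26

Since 6 ∈ (Z/53Z)^×, its order divides φ(53) = 53 − 1 = 52 = 2^2 · 13.
Divisors of 52: 1, 2, 4, 13, 26, 52.
Check 6^d mod 53 for each divisor in increasing order:
6^1 ≡ 6
6^2 ≡ 36
6^4 ≡ 24
6^13 ≡ 52
6^26 ≡ 1
The smallest such exponent is 26, so the order of 6 is 26.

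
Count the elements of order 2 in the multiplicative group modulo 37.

φ(37) = 37 − 1 = 36 = 2^2 · 3^2.
Since (Z/37Z)^× is cyclic of order 36, the number of elements of order d is φ(d) when d | 36 and 0 otherwise.
2 | 36, and φ(2) = 2 − 1 = 1.

1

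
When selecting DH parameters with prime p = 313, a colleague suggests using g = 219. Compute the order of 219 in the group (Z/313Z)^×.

312

By Lagrange's theorem, ord_313(219) divides φ(313) = 313 − 1 = 312 = 2^3 · 3 · 13.
Divisors of 312: 1, 2, 3, 4, 6, 8, 12, 13, 24, 26, 39, 52, 78, 104, 156, 312.
Evaluate successive powers at the divisors of 312:
219^1 ≡ 219 (mod 313)
219^2 ≡ 72 (mod 313)
219^3 ≡ 118 (mod 313)
219^4 ≡ 176 (mod 313)
219^6 ≡ 152 (mod 313)
219^8 ≡ 302 (mod 313)
219^12 ≡ 255 (mod 313)
219^13 ≡ 131 (mod 313)
219^24 ≡ 234 (mod 313)
219^26 ≡ 259 (mod 313)
219^39 ≡ 125 (mod 313)
219^52 ≡ 99 (mod 313)
219^78 ≡ 288 (mod 313)
219^104 ≡ 98 (mod 313)
219^156 ≡ 312 (mod 313)
219^312 ≡ 1 (mod 313) ✓
So ord_313(219) = 312.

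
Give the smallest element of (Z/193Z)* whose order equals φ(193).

φ(193) = 193 − 1 = 192 = 2^6 · 3.
Test candidates g = 2, 3, … against the prime factors q ∈ {2, 3} of φ(193): g is a generator iff g^(192/q) ≢ 1 for every such q.
g = 2: 2^96 ≡ 1 — hits 1, so not a primitive root.
g = 3: 3^96 ≡ 1 — hits 1, so not a primitive root.
g = 4: 4^96 ≡ 1 — hits 1, so not a primitive root.
g = 5: 5^96 ≡ 192; 5^64 ≡ 84 — none is 1, so 5 is a primitive root.
The smallest primitive root modulo 193 is 5.

5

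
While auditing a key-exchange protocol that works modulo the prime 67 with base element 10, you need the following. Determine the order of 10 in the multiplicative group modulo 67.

33

ord(10) | φ(67) = 67 − 1 = 66 = 2 · 3 · 11.
Divisors of 66: 1, 2, 3, 6, 11, 22, 33, 66.
Evaluate successive powers at the divisors of 66:
10^1 ≡ 10 (mod 67)
10^2 ≡ 33 (mod 67)
10^3 ≡ 62 (mod 67)
10^6 ≡ 25 (mod 67)
10^11 ≡ 29 (mod 67)
10^22 ≡ 37 (mod 67)
10^33 ≡ 1 (mod 67) ✓
Therefore the multiplicative order of 10 modulo 67 is 33.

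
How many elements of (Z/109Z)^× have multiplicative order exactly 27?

18

φ(109) = 109 − 1 = 108 = 2^2 · 3^3.
(Z/109Z)^× is cyclic (|G| = 108); a cyclic group of order m has exactly φ(d) elements of each order d | m, and none otherwise.
27 = 3^3 divides 108, and φ(27) = 18.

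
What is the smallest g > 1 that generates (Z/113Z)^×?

3

φ(113) = 113 − 1 = 112 = 2^4 · 7.
g is a primitive root iff g^(112/q) ≢ 1 (mod 113) for each prime q ∈ {2, 7}.
g = 2: 2^56 ≡ 1 — hits 1, so not a primitive root.
g = 3: 3^56 ≡ 112; 3^16 ≡ 49 — none is 1, so 3 is a primitive root.
The smallest primitive root modulo 113 is 3.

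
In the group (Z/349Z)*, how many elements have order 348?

112

φ(349) = 349 − 1 = 348 = 2^2 · 3 · 29.
(Z/349Z)^× is cyclic (|G| = 348); a cyclic group of order m has exactly φ(d) elements of each order d | m, and none otherwise.
348 = 2^2 · 3 · 29 divides 348, and φ(348) = 112.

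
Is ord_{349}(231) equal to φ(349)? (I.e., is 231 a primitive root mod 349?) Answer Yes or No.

φ(349) = 349 − 1 = 348 = 2^2 · 3 · 29.
An element g generates (Z/349Z)^× iff g^(348/q) ≢ 1 (mod 349) for each prime q ∈ {2, 3, 29}.
231^174 ≡ 1 (mod 349)  [q = 2: ≡ 1 ✗]
231^116 ≡ 1 (mod 349)  [q = 3: ≡ 1 ✗]
231^12 ≡ 234 (mod 349)  [q = 29: ≢ 1 ✓]
231^174 ≡ 1 shows ord(231) | 174, strictly less than φ(349); not a primitive root.

No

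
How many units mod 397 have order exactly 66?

20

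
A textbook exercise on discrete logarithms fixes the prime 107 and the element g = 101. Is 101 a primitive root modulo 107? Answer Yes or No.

φ(107) = 107 − 1 = 106 = 2 · 53.
Test 101^(106/q) mod 107 for each prime factor q of 106:
101^53 ≡ 1 (mod 107)  [q = 2: ≡ 1 ✗]
101^2 ≡ 36 (mod 107)  [q = 53: ≢ 1 ✓]
101^53 ≡ 1 shows ord(101) | 53, strictly less than φ(107); not a primitive root.

No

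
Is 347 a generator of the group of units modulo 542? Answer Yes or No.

Yes

φ(542) = φ(2)·φ(271) = 1·270 = 270 = 2 · 3^3 · 5.
It suffices to check that the order of 347 is not a proper divisor of 270: compute 347^(270/q) for q ∈ {2, 3, 5}.
347^135 ≡ 541 (mod 542)  [q = 2: ≢ 1 ✓]
347^90 ≡ 299 (mod 542)  [q = 3: ≢ 1 ✓]
347^54 ≡ 371 (mod 542)  [q = 5: ≢ 1 ✓]
All checks pass, so 347 has order 270 and is a primitive root modulo 542.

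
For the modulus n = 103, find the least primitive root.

5

φ(103) = 103 − 1 = 102 = 2 · 3 · 17.
g is a primitive root iff g^(102/q) ≢ 1 (mod 103) for each prime q ∈ {2, 3, 17}.
g = 2: 2^51 ≡ 1 — hits 1, so not a primitive root.
g = 3: 3^51 ≡ 102; 3^34 ≡ 1 — hits 1, so not a primitive root.
g = 4: 4^51 ≡ 1 — hits 1, so not a primitive root.
g = 5: 5^51 ≡ 102; 5^34 ≡ 56; 5^6 ≡ 72 — none is 1, so 5 is a primitive root.
The smallest primitive root modulo 103 is 5.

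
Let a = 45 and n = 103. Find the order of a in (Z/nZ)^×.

Since 45 ∈ (Z/103Z)^×, its order divides φ(103) = 103 − 1 = 102 = 2 · 3 · 17.
Divisors of 102: 1, 2, 3, 6, 17, 34, 51, 102.
Test each divisor d:
45^1 ≡ 45
45^2 ≡ 68
45^3 ≡ 73
45^6 ≡ 76
45^17 ≡ 57
45^34 ≡ 56
45^51 ≡ 102
45^102 ≡ 1
The smallest such exponent is 102, so the order of 45 is 102.

102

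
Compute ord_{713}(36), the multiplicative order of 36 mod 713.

By Lagrange's theorem, ord_713(36) divides φ(713) = φ(23·31) = (23−1)·(31−1) = 22·30 = 660 = 2^2 · 3 · 5 · 11.
Divisors of 660: 1, 2, 3, 4, 5, 6, 10, 11, 12, 15, 20, 22, 30, 33, 44, 55, 60, 66, 110, 132, 165, 220, 330, 660.
Check 36^d mod 713 for each divisor in increasing order:
36^1 ≡ 36
36^2 ≡ 583
36^3 ≡ 311
36^4 ≡ 501
36^5 ≡ 211
36^6 ≡ 466
36^10 ≡ 315
36^11 ≡ 645
36^12 ≡ 404
36^15 ≡ 156
36^20 ≡ 118
36^22 ≡ 346
36^30 ≡ 94
36^33 ≡ 1
Hence ord(36) = 33.

33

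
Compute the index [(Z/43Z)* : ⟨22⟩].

By Lagrange's theorem, ord_43(22) divides φ(43) = 43 − 1 = 42 = 2 · 3 · 7.
Divisors of 42: 1, 2, 3, 6, 7, 14, 21, 42.
Test each divisor d:
22^1 ≡ 22
22^2 ≡ 11
22^3 ≡ 27
22^6 ≡ 41
22^7 ≡ 42
22^14 ≡ 1
Thus |⟨22⟩| = ord(22) = 14.
[(Z/43Z)^× : ⟨22⟩] = 42/14 = 3.

3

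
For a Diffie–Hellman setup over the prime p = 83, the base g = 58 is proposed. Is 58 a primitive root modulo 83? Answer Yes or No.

φ(83) = 83 − 1 = 82 = 2 · 41.
An element g generates (Z/83Z)^× iff g^(82/q) ≢ 1 (mod 83) for each prime q ∈ {2, 41}.
58^41 ≡ 82 (mod 83)  [q = 2: ≢ 1 ✓]
58^2 ≡ 44 (mod 83)  [q = 41: ≢ 1 ✓]
Every test exponent gives a nontrivial residue, hence 58 generates the full group.

Yes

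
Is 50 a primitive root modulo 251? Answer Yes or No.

φ(251) = 251 − 1 = 250 = 2 · 5^3.
50 is a primitive root mod 251 iff 50^(φ(251)/q) ≢ 1 for every prime q | φ(251), i.e. q ∈ {2, 5}.
50^125 ≡ 250 (mod 251)  [q = 2: ≢ 1 ✓]
50^50 ≡ 1 (mod 251)  [q = 5: ≡ 1 ✗]
50^50 ≡ 1 shows ord(50) | 50, strictly less than φ(251); not a primitive root.

No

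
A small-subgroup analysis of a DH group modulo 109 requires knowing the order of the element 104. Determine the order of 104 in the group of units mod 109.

54

ord(104) | φ(109) = 109 − 1 = 108 = 2^2 · 3^3.
Divisors of 108: 1, 2, 3, 4, 6, 9, 12, 18, 27, 36, 54, 108.
Compute 104^d (mod 109) for the divisors d until we hit 1:
104^1 ≡ 104 (mod 109)
104^2 ≡ 25 (mod 109)
104^3 ≡ 93 (mod 109)
104^4 ≡ 80 (mod 109)
104^6 ≡ 38 (mod 109)
104^9 ≡ 46 (mod 109)
104^12 ≡ 27 (mod 109)
104^18 ≡ 45 (mod 109)
104^27 ≡ 108 (mod 109)
104^36 ≡ 63 (mod 109)
104^54 ≡ 1 (mod 109) ✓
Hence ord(104) = 54.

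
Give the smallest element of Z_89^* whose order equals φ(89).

3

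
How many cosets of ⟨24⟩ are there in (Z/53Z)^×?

4

ord(24) | φ(53) = 53 − 1 = 52 = 2^2 · 13.
Divisors of 52: 1, 2, 4, 13, 26, 52.
Evaluate successive powers at the divisors of 52:
24^1 ≡ 24 (mod 53)
24^2 ≡ 46 (mod 53)
24^4 ≡ 49 (mod 53)
24^13 ≡ 1 (mod 53) ✓
The order of 24 is 13, so the subgroup it generates has 13 elements.
[(Z/53Z)^× : ⟨24⟩] = 52/13 = 4.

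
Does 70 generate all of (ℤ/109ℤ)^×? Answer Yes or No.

φ(109) = 109 − 1 = 108 = 2^2 · 3^3.
Test 70^(108/q) mod 109 for each prime factor q of 108:
70^54 ≡ 108 (mod 109)  [q = 2: ≢ 1 ✓]
70^36 ≡ 45 (mod 109)  [q = 3: ≢ 1 ✓]
None equal 1, so ord_109(70) = 108: 70 is a primitive root.

Yes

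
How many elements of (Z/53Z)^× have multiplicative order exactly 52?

24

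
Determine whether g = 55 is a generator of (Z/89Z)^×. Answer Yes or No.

φ(89) = 89 − 1 = 88 = 2^3 · 11.
It suffices to check that the order of 55 is not a proper divisor of 88: compute 55^(88/q) for q ∈ {2, 11}.
55^44 ≡ 1 (mod 89)  [q = 2: ≡ 1 ✗]
55^8 ≡ 1 (mod 89)  [q = 11: ≡ 1 ✗]
The check at q = 2 fails, so 55 generates a proper subgroup.

No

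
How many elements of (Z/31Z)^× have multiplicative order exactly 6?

φ(31) = 31 − 1 = 30 = 2 · 3 · 5.
(Z/31Z)^× is cyclic (|G| = 30); a cyclic group of order m has exactly φ(d) elements of each order d | m, and none otherwise.
6 = 2 · 3 divides 30, and φ(6) = 2.

2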